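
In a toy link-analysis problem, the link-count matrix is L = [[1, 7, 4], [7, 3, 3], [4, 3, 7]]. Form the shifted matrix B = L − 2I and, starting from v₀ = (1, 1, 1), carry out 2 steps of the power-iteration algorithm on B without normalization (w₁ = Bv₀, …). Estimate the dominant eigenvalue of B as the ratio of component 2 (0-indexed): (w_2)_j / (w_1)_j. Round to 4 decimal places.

B = L − 2I has rows (-1, 7, 4); (7, 1, 3); (4, 3, 5)
w1 = Bv₀ = (10, 11, 12)
w2 = Bw1 = (115, 117, 133)
Ratio: 133/12 = 11.0833

11.0833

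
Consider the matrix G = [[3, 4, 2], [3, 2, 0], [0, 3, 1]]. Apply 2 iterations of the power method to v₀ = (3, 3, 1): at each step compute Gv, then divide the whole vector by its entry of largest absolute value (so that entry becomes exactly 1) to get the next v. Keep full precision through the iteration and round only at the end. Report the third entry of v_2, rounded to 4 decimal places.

Gv0 = (23.00000, 15.00000, 10.00000); divide by 23.00000 → v1 = (1.00000, 0.65217, 0.43478)
Gv1 = (6.47826, 4.30435, 2.39130); divide by 6.47826 → v2 = (1.00000, 0.66443, 0.36913)
Requested entry of v2: 55/149 = 0.3691

0.3691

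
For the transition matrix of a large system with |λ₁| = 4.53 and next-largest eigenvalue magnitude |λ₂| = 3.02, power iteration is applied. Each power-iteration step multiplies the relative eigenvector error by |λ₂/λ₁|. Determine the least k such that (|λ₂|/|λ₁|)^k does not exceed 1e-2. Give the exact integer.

|λ₂/λ₁| = 3.02/4.53 = 0.66667
Need k ≥ ln(1e-2) / ln(0.66667) = -4.6052 / -0.4055 ≈ 11.358
Smallest integer k satisfying the bound: 12

12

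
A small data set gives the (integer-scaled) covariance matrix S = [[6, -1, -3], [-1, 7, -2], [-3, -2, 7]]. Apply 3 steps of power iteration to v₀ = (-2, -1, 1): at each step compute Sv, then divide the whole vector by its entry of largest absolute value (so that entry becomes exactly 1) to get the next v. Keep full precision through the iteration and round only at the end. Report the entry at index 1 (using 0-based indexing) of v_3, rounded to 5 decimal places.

Sv0 = (-14.000000, -7.000000, 15.000000); divide by 15.000000 → v1 = (-0.933333, -0.466667, 1.000000)
Sv1 = (-8.133333, -4.333333, 10.733333); divide by 10.733333 → v2 = (-0.757764, -0.403727, 1.000000)
Sv2 = (-7.142857, -4.068323, 10.080745); divide by 10.080745 → v3 = (-0.708564, -0.403574, 1.000000)
Requested entry of v3: -655/1623 = -0.40357

-0.40357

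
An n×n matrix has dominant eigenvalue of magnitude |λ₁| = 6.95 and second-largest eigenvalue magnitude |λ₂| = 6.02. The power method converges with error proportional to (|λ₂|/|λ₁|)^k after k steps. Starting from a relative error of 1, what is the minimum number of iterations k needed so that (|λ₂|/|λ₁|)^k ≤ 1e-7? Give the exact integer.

|λ₂/λ₁| = 6.02/6.95 = 0.86619
Need k ≥ ln(1e-7) / ln(0.86619) = -16.1181 / -0.1437 ≈ 112.201
Smallest integer k satisfying the bound: 113

113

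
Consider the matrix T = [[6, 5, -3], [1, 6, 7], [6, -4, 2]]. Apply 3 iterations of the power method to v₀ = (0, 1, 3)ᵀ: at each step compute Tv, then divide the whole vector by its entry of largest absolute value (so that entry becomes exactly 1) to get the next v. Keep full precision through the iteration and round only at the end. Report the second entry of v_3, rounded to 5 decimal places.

Tv0 = (-4.000000, 27.000000, 2.000000); divide by 27.000000 → v1 = (-0.148148, 1.000000, 0.074074)
Tv1 = (3.888889, 6.370370, -4.740741); divide by 6.370370 → v2 = (0.610465, 1.000000, -0.744186)
Tv2 = (10.895349, 1.401163, -1.825581); divide by 10.895349 → v3 = (1.000000, 0.128602, -0.167556)
Requested entry of v3: 241/1874 = 0.12860

0.12860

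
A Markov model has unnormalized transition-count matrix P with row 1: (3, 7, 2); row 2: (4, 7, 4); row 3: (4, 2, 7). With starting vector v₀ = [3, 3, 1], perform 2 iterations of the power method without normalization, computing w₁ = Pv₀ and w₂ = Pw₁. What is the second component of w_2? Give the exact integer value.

487

w1 = Pv₀ = (32, 37, 25)
w2 = Pw1 = (405, 487, 377)
The requested component of w2 is 487.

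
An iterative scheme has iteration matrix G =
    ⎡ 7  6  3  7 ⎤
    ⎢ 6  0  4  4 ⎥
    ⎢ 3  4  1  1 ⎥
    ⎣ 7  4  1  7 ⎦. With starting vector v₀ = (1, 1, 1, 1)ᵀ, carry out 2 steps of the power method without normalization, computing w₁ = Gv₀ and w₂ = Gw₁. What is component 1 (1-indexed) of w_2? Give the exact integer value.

w1 = Gv₀ = (7·1 + 6·1 + 3·1 + 7·1; 6·1 + 0·1 + 4·1 + 4·1; 3·1 + 4·1 + 1·1 + 1·1; 7·1 + 4·1 + 1·1 + 7·1) = (23, 14, 9, 19)
w2 = Gw1 = (7·23 + 6·14 + 3·9 + 7·19; 6·23 + 0·14 + 4·9 + 4·19; 3·23 + 4·14 + 1·9 + 1·19; 7·23 + 4·14 + 1·9 + 7·19) = (405, 250, 153, 359)
The requested component of w2 is 405.

405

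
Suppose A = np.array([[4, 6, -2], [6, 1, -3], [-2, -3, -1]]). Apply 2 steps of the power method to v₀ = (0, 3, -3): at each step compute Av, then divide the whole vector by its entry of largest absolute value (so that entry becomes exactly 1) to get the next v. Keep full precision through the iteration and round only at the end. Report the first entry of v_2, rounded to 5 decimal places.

Av0 = (24.000000, 12.000000, -6.000000); divide by 24.000000 → v1 = (1.000000, 0.500000, -0.250000)
Av1 = (7.500000, 7.250000, -3.250000); divide by 7.500000 → v2 = (1.000000, 0.966667, -0.433333)
Requested entry of v2: 180/180 = 1.00000

1.00000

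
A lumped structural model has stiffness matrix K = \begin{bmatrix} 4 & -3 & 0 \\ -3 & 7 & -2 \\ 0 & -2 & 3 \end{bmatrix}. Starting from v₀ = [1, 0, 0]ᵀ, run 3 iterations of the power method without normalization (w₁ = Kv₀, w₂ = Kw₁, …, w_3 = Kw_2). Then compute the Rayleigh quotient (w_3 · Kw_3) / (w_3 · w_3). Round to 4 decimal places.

w1 = Kv₀ = (4·1 + (-3)·0 + 0·0; (-3)·1 + 7·0 + (-2)·0; 0·1 + (-2)·0 + 3·0) = (4, -3, 0)
w2 = Kw1 = (4·4 + (-3)·(-3) + 0·0; (-3)·4 + 7·(-3) + (-2)·0; 0·4 + (-2)·(-3) + 3·0) = (25, -33, 6)
w3 = Kw2 = (199, -318, 84)
Kw3 = (1750, -2991, 888)
w3·Kw3 = 199·1750 + (-318)·(-2991) + 84·888 = 1373980; w3·w3 = 199·199 + (-318)·(-318) + 84·84 = 147781
λ ≈ 1373980/147781 = 9.2974

λ ≈ 9.2974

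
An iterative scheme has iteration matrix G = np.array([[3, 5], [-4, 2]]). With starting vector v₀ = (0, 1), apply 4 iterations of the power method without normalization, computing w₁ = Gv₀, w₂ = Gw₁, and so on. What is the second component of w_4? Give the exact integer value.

w1 = Gv₀ = (3·0 + 5·1; (-4)·0 + 2·1) = (5, 2)
w2 = Gw1 = (3·5 + 5·2; (-4)·5 + 2·2) = (25, -16)
w3 = Gw2 = (-5, -132)
w4 = Gw3 = (-675, -244)
The requested component of w4 is -244.

-244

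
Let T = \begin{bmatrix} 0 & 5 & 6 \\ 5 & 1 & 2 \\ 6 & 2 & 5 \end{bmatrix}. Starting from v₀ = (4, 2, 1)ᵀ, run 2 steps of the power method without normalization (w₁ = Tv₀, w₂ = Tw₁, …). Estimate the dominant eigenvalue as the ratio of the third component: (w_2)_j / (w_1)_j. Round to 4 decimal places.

λ ≈ 9.3636

w1 = Tv₀ = (16, 24, 33)
w2 = Tw1 = (318, 170, 309)
Ratio at component: 309 / 33 = 9.3636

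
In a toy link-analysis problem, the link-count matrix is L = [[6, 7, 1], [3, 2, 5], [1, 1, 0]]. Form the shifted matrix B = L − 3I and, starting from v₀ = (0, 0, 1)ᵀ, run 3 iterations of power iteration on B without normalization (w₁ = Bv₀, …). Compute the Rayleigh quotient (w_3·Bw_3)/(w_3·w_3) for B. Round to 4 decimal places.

μ ≈ -1.7955

B = L − 3I has rows (3, 7, 1); (3, -1, 5); (1, 1, -3)
w1 = Bv₀ = (3·0 + 7·0 + 1·1; 3·0 + (-1)·0 + 5·1; 1·0 + 1·0 + (-3)·1) = (1, 5, -3)
w2 = Bw1 = (3·1 + 7·5 + 1·(-3); 3·1 + (-1)·5 + 5·(-3); 1·1 + 1·5 + (-3)·(-3)) = (35, -17, 15)
w3 = Bw2 = (1, 197, -27)
Bw3 = (1355, -329, 279)
w3·Bw3 = -70991; w3·w3 = 39539; μ ≈ -70991/39539 = -1.7955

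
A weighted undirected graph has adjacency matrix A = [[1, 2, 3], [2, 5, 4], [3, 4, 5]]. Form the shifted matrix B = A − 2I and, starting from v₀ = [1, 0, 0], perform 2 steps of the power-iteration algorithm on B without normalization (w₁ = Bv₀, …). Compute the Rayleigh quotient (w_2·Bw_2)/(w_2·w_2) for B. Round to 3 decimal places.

B = A − 2I has rows (-1, 2, 3); (2, 3, 4); (3, 4, 3)
w1 = Bv₀ = (-1, 2, 3)
w2 = Bw1 = (14, 16, 14)
Bw2 = (60, 132, 148)
w2·Bw2 = 5024; w2·w2 = 648; μ ≈ 5024/648 = 7.753

7.753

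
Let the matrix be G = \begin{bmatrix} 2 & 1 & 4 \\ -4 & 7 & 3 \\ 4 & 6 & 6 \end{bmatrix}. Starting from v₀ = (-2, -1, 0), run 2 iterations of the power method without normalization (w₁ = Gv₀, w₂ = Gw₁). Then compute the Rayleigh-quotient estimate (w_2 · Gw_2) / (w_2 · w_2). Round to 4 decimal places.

9.1728

w1 = Gv₀ = (2·(-2) + 1·(-1) + 4·0; (-4)·(-2) + 7·(-1) + 3·0; 4·(-2) + 6·(-1) + 6·0) = (-5, 1, -14)
w2 = Gw1 = (2·(-5) + 1·1 + 4·(-14); (-4)·(-5) + 7·1 + 3·(-14); 4·(-5) + 6·1 + 6·(-14)) = (-65, -15, -98)
Gw2 = (-537, -139, -938)
w2·Gw2 = (-65)·(-537) + (-15)·(-139) + (-98)·(-938) = 128914; w2·w2 = (-65)·(-65) + (-15)·(-15) + (-98)·(-98) = 14054
λ ≈ 128914/14054 = 9.1728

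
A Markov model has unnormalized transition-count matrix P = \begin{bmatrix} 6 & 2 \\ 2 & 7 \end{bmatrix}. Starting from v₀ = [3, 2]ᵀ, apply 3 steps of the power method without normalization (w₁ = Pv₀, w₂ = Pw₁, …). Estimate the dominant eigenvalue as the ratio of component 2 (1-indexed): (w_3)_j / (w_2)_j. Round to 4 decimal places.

8.8696

w1 = Pv₀ = (6·3 + 2·2; 2·3 + 7·2) = (22, 20)
w2 = Pw1 = (6·22 + 2·20; 2·22 + 7·20) = (172, 184)
w3 = Pw2 = (1400, 1632)
Ratio at component: 1632 / 184 = 8.8696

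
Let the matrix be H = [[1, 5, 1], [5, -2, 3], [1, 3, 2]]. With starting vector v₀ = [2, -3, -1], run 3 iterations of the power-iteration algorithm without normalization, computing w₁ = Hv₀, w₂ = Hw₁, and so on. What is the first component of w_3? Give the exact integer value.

w1 = Hv₀ = (1·2 + 5·(-3) + 1·(-1); 5·2 + (-2)·(-3) + 3·(-1); 1·2 + 3·(-3) + 2·(-1)) = (-14, 13, -9)
w2 = Hw1 = (1·(-14) + 5·13 + 1·(-9); 5·(-14) + (-2)·13 + 3·(-9); 1·(-14) + 3·13 + 2·(-9)) = (42, -123, 7)
w3 = Hw2 = (-566, 477, -313)
The requested component of w3 is -566.

-566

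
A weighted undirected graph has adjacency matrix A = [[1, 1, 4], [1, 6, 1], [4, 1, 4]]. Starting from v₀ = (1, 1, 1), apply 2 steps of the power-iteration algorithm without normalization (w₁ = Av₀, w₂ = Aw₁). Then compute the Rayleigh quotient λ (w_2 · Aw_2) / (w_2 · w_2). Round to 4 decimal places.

7.8318

w1 = Av₀ = (6, 8, 9)
w2 = Aw1 = (50, 63, 68)
Aw2 = (385, 496, 535)
w2·Aw2 = 50·385 + 63·496 + 68·535 = 86878; w2·w2 = 50·50 + 63·63 + 68·68 = 11093
λ ≈ 86878/11093 = 7.8318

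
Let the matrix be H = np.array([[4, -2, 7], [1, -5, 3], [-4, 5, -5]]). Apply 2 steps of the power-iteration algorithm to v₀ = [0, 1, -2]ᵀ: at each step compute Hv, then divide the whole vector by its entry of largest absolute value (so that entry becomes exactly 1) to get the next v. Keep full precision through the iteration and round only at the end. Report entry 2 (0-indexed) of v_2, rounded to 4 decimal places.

Hv0 = (-16.00000, -11.00000, 15.00000); divide by -16.00000 → v1 = (1.00000, 0.68750, -0.93750)
Hv1 = (-3.93750, -5.25000, 4.12500); divide by -5.25000 → v2 = (0.75000, 1.00000, -0.78571)
Requested entry of v2: -66/84 = -0.7857

-0.7857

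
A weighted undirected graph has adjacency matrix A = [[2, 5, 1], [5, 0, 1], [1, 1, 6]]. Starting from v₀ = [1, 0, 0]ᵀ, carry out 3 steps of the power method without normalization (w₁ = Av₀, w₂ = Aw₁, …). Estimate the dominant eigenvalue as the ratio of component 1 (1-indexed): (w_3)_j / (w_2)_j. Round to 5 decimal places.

w1 = Av₀ = (2, 5, 1)
w2 = Aw1 = (30, 11, 13)
w3 = Aw2 = (128, 163, 119)
Ratio at component: 128 / 30 = 4.26667

λ ≈ 4.26667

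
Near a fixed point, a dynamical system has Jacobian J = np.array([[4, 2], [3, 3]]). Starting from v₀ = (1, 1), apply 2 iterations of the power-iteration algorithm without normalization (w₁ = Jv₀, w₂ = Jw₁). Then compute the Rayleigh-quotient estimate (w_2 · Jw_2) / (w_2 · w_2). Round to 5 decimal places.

w1 = Jv₀ = (6, 6)
w2 = Jw1 = (36, 36)
Jw2 = (216, 216)
w2·Jw2 = 36·216 + 36·216 = 15552; w2·w2 = 36·36 + 36·36 = 2592
λ ≈ 15552/2592 = 6.00000

6.00000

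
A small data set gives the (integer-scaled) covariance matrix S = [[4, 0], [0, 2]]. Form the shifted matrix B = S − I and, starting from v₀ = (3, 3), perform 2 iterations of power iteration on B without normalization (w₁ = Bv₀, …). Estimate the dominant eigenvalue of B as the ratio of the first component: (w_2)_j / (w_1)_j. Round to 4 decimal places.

μ ≈ 3.0000

B = S − I has rows (3, 0); (0, 1)
w1 = Bv₀ = (9, 3)
w2 = Bw1 = (27, 3)
Ratio: 27/9 = 3.0000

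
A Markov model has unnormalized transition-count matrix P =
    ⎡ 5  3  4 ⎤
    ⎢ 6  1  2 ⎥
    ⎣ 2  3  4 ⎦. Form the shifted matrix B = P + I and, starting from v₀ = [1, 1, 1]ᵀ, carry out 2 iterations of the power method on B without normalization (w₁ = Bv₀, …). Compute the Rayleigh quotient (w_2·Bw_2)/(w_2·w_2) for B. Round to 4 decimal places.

B = P + I has rows (6, 3, 4); (6, 2, 2); (2, 3, 5)
w1 = Bv₀ = (13, 10, 10)
w2 = Bw1 = (148, 118, 106)
Bw2 = (1666, 1336, 1180)
w2·Bw2 = 529296; w2·w2 = 47064; μ ≈ 529296/47064 = 11.2463

μ ≈ 11.2463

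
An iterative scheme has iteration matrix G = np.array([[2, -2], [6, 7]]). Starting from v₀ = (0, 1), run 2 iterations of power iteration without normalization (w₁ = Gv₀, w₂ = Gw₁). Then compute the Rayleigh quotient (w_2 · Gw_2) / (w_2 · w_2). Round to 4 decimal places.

w1 = Gv₀ = (-2, 7)
w2 = Gw1 = (-18, 37)
Gw2 = (-110, 151)
w2·Gw2 = (-18)·(-110) + 37·151 = 7567; w2·w2 = (-18)·(-18) + 37·37 = 1693
λ ≈ 7567/1693 = 4.4696

λ ≈ 4.4696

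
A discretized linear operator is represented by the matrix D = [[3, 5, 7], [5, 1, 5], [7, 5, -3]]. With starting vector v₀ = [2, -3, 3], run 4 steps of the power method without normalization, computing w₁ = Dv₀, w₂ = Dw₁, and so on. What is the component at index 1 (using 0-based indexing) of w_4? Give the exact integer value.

w1 = Dv₀ = (12, 22, -10)
w2 = Dw1 = (76, 32, 224)
w3 = Dw2 = (1956, 1532, 20)
w4 = Dw3 = (13668, 11412, 21292)
The requested component of w4 is 11412.

11412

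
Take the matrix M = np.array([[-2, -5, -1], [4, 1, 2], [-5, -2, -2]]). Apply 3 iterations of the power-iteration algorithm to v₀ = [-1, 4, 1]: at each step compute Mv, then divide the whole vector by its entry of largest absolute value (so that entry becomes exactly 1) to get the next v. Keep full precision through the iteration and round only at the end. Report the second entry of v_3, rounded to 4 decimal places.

0.9881

Mv0 = (-19.00000, 2.00000, -5.00000); divide by -19.00000 → v1 = (1.00000, -0.10526, 0.26316)
Mv1 = (-1.73684, 4.42105, -5.31579); divide by -5.31579 → v2 = (0.32673, -0.83168, 1.00000)
Mv2 = (2.50495, 2.47525, -1.97030); divide by 2.50495 → v3 = (1.00000, 0.98814, -0.78656)
Requested entry of v3: 250/253 = 0.9881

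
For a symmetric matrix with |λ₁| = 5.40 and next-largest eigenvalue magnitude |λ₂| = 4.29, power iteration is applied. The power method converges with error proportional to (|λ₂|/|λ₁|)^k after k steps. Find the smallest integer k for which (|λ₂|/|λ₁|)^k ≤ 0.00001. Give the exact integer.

51

|λ₂/λ₁| = 4.29/5.40 = 0.79444
Need k ≥ ln(0.00001) / ln(0.79444) = -11.5129 / -0.2301 ≈ 50.032
Smallest integer k satisfying the bound: 51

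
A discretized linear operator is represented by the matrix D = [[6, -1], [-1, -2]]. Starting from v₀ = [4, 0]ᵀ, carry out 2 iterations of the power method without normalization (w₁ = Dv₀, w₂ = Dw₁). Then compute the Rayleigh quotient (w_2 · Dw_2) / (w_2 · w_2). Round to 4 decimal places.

λ ≈ 6.1213

w1 = Dv₀ = (6·4 + (-1)·0; (-1)·4 + (-2)·0) = (24, -4)
w2 = Dw1 = (6·24 + (-1)·(-4); (-1)·24 + (-2)·(-4)) = (148, -16)
Dw2 = (904, -116)
w2·Dw2 = 148·904 + (-16)·(-116) = 135648; w2·w2 = 148·148 + (-16)·(-16) = 22160
λ ≈ 135648/22160 = 6.1213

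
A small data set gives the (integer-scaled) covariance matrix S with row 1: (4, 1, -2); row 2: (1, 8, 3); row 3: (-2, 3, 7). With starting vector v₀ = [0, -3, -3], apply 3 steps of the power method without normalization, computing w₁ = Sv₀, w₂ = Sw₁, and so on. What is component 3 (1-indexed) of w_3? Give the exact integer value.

-3336

w1 = Sv₀ = (4·0 + 1·(-3) + (-2)·(-3); 1·0 + 8·(-3) + 3·(-3); (-2)·0 + 3·(-3) + 7·(-3)) = (3, -33, -30)
w2 = Sw1 = (4·3 + 1·(-33) + (-2)·(-30); 1·3 + 8·(-33) + 3·(-30); (-2)·3 + 3·(-33) + 7·(-30)) = (39, -351, -315)
w3 = Sw2 = (435, -3714, -3336)
The requested component of w3 is -3336.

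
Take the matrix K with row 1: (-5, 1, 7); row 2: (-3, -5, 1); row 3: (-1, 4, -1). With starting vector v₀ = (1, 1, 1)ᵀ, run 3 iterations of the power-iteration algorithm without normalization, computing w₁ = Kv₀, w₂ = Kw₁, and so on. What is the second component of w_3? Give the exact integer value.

-149

w1 = Kv₀ = (3, -7, 2)
w2 = Kw1 = (-8, 28, -33)
w3 = Kw2 = (-163, -149, 153)
The requested component of w3 is -149.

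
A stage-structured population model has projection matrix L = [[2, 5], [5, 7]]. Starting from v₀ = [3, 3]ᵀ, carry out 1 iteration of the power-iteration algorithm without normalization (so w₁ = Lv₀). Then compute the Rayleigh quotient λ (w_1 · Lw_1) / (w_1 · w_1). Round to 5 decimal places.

w1 = Lv₀ = (2·3 + 5·3; 5·3 + 7·3) = (21, 36)
Lw1 = (222, 357)
w1·Lw1 = 21·222 + 36·357 = 17514; w1·w1 = 21·21 + 36·36 = 1737
λ ≈ 17514/1737 = 10.08290

λ ≈ 10.08290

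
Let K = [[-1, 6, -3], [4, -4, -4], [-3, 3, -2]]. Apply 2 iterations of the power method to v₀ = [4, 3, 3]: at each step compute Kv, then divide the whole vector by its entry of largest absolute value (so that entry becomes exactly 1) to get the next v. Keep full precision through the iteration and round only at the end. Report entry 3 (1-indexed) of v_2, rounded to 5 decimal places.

Kv0 = (5.000000, -8.000000, -9.000000); divide by -9.000000 → v1 = (-0.555556, 0.888889, 1.000000)
Kv1 = (2.888889, -9.777778, 2.333333); divide by -9.777778 → v2 = (-0.295455, 1.000000, -0.238636)
Requested entry of v2: -21/88 = -0.23864

-0.23864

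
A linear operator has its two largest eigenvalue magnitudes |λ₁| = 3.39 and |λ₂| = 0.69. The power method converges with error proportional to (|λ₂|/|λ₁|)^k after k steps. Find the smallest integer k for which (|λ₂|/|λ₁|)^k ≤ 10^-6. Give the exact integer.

|λ₂/λ₁| = 0.69/3.39 = 0.20354
Need k ≥ ln(10^-6) / ln(0.20354) = -13.8155 / -1.5919 ≈ 8.679
Smallest integer k satisfying the bound: 9

9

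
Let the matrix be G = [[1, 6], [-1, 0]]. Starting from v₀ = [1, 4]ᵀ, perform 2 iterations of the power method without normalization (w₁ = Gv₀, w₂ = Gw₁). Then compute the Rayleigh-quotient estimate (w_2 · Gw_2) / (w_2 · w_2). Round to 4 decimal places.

λ ≈ -2.0426

w1 = Gv₀ = (1·1 + 6·4; (-1)·1 + 0·4) = (25, -1)
w2 = Gw1 = (1·25 + 6·(-1); (-1)·25 + 0·(-1)) = (19, -25)
Gw2 = (-131, -19)
w2·Gw2 = 19·(-131) + (-25)·(-19) = -2014; w2·w2 = 19·19 + (-25)·(-25) = 986
λ ≈ -2014/986 = -2.0426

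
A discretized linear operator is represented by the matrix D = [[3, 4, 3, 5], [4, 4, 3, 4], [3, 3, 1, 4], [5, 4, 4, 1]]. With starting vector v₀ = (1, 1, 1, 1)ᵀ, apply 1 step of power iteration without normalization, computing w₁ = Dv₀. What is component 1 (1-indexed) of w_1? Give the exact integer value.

w1 = Dv₀ = (15, 15, 11, 14)
The requested component of w1 is 15.

15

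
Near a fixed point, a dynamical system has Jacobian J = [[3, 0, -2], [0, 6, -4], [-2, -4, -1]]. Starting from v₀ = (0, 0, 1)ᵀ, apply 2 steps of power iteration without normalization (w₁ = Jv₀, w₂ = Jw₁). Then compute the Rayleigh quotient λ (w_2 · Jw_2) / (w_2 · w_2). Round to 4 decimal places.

w1 = Jv₀ = (-2, -4, -1)
w2 = Jw1 = (-4, -20, 21)
Jw2 = (-54, -204, 67)
w2·Jw2 = (-4)·(-54) + (-20)·(-204) + 21·67 = 5703; w2·w2 = (-4)·(-4) + (-20)·(-20) + 21·21 = 857
λ ≈ 5703/857 = 6.6546

6.6546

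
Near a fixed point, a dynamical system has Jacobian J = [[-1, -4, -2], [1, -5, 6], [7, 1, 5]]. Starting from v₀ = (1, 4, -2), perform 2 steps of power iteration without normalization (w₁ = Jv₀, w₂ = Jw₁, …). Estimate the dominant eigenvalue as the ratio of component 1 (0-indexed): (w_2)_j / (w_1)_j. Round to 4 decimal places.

w1 = Jv₀ = (-13, -31, 1)
w2 = Jw1 = (135, 148, -117)
Ratio at component: 148 / -31 = -4.7742

λ ≈ -4.7742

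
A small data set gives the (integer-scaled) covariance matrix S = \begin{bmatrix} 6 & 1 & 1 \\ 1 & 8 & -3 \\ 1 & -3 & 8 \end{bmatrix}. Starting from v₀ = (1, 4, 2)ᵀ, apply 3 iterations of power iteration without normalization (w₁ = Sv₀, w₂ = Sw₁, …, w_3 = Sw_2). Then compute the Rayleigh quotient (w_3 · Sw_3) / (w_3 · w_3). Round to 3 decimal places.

λ ≈ 9.912

w1 = Sv₀ = (12, 27, 5)
w2 = Sw1 = (104, 213, -29)
w3 = Sw2 = (808, 1895, -767)
Sw3 = (5976, 18269, -11013)
w3·Sw3 = 808·5976 + 1895·18269 + (-767)·(-11013) = 47895334; w3·w3 = 808·808 + 1895·1895 + (-767)·(-767) = 4832178
λ ≈ 47895334/4832178 = 9.912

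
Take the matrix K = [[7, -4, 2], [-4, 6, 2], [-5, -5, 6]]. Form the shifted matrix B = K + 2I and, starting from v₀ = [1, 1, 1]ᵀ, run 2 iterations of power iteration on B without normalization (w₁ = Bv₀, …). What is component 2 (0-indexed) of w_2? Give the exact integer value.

B = K + 2I has rows (9, -4, 2); (-4, 8, 2); (-5, -5, 8)
w1 = Bv₀ = (7, 6, -2)
w2 = Bw1 = (35, 16, -81)
Requested component of w2: -81

-81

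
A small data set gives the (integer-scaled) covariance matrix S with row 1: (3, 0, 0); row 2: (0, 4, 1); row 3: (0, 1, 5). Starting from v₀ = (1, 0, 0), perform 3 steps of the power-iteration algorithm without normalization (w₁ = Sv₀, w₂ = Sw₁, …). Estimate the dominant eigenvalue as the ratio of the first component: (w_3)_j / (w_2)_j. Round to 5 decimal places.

w1 = Sv₀ = (3, 0, 0)
w2 = Sw1 = (9, 0, 0)
w3 = Sw2 = (27, 0, 0)
Ratio at component: 27 / 9 = 3.00000

3.00000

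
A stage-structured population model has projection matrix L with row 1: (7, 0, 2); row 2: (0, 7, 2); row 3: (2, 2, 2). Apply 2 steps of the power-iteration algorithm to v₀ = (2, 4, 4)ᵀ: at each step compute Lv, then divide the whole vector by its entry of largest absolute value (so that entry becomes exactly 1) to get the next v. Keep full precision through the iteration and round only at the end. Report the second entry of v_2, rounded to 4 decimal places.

1.0000

Lv0 = (22.00000, 36.00000, 20.00000); divide by 36.00000 → v1 = (0.61111, 1.00000, 0.55556)
Lv1 = (5.38889, 8.11111, 4.33333); divide by 8.11111 → v2 = (0.66438, 1.00000, 0.53425)
Requested entry of v2: 292/292 = 1.0000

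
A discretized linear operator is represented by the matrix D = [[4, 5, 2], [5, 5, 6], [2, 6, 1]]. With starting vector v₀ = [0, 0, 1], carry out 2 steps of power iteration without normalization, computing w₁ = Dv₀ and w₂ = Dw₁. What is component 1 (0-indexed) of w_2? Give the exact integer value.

w1 = Dv₀ = (4·0 + 5·0 + 2·1; 5·0 + 5·0 + 6·1; 2·0 + 6·0 + 1·1) = (2, 6, 1)
w2 = Dw1 = (4·2 + 5·6 + 2·1; 5·2 + 5·6 + 6·1; 2·2 + 6·6 + 1·1) = (40, 46, 41)
The requested component of w2 is 46.

46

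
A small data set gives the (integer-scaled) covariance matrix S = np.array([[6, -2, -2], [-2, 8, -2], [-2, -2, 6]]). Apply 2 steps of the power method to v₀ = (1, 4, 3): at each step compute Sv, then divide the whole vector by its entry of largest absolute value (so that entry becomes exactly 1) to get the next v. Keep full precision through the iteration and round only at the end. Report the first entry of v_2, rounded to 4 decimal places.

-0.5833

Sv0 = (-8.00000, 24.00000, 8.00000); divide by 24.00000 → v1 = (-0.33333, 1.00000, 0.33333)
Sv1 = (-4.66667, 8.00000, 0.66667); divide by 8.00000 → v2 = (-0.58333, 1.00000, 0.08333)
Requested entry of v2: -112/192 = -0.5833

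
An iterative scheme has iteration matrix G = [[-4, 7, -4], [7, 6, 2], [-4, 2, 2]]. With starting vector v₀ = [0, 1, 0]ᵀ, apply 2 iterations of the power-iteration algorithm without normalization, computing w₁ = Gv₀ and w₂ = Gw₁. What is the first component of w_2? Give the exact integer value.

6

w1 = Gv₀ = ((-4)·0 + 7·1 + (-4)·0; 7·0 + 6·1 + 2·0; (-4)·0 + 2·1 + 2·0) = (7, 6, 2)
w2 = Gw1 = ((-4)·7 + 7·6 + (-4)·2; 7·7 + 6·6 + 2·2; (-4)·7 + 2·6 + 2·2) = (6, 89, -12)
The requested component of w2 is 6.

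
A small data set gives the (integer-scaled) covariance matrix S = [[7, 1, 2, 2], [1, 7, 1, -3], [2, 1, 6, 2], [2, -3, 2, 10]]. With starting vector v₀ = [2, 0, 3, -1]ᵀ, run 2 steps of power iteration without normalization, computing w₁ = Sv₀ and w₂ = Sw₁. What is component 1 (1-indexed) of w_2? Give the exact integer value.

174

w1 = Sv₀ = (18, 8, 20, 0)
w2 = Sw1 = (174, 94, 164, 52)
The requested component of w2 is 174.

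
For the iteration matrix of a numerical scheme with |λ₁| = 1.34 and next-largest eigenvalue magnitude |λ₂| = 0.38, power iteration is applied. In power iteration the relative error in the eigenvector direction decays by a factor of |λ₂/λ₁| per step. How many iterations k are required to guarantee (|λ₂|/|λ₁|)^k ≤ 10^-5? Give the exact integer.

10

|λ₂/λ₁| = 0.38/1.34 = 0.28358
Need k ≥ ln(10^-5) / ln(0.28358) = -11.5129 / -1.2603 ≈ 9.135
Smallest integer k satisfying the bound: 10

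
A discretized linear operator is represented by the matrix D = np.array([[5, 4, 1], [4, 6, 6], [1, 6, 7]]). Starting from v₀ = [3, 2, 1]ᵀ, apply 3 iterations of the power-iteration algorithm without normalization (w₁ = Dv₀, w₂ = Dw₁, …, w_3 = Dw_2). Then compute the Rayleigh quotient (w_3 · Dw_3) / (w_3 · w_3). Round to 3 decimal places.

w1 = Dv₀ = (5·3 + 4·2 + 1·1; 4·3 + 6·2 + 6·1; 1·3 + 6·2 + 7·1) = (24, 30, 22)
w2 = Dw1 = (5·24 + 4·30 + 1·22; 4·24 + 6·30 + 6·22; 1·24 + 6·30 + 7·22) = (262, 408, 358)
w3 = Dw2 = (3300, 5644, 5216)
Dw3 = (44292, 78360, 73676)
w3·Dw3 = 3300·44292 + 5644·78360 + 5216·73676 = 972721456; w3·w3 = 3300·3300 + 5644·5644 + 5216·5216 = 69951392
λ ≈ 972721456/69951392 = 13.906

λ ≈ 13.906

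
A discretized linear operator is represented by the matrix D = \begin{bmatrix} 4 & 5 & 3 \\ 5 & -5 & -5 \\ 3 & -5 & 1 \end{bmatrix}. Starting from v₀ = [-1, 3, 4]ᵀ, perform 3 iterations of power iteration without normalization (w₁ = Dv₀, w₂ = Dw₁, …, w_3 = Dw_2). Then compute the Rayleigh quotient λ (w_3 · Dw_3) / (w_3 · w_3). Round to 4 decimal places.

w1 = Dv₀ = (23, -40, -14)
w2 = Dw1 = (-150, 385, 255)
w3 = Dw2 = (2090, -3950, -2120)
Dw3 = (-17750, 40800, 23900)
w3·Dw3 = 2090·(-17750) + (-3950)·40800 + (-2120)·23900 = -248925500; w3·w3 = 2090·2090 + (-3950)·(-3950) + (-2120)·(-2120) = 24465000
λ ≈ -248925500/24465000 = -10.1748

λ ≈ -10.1748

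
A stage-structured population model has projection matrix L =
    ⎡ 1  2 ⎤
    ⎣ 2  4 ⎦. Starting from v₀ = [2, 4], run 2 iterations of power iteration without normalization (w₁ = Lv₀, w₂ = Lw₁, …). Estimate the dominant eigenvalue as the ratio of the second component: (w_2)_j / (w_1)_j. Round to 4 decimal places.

w1 = Lv₀ = (10, 20)
w2 = Lw1 = (50, 100)
Ratio at component: 100 / 20 = 5.0000

5.0000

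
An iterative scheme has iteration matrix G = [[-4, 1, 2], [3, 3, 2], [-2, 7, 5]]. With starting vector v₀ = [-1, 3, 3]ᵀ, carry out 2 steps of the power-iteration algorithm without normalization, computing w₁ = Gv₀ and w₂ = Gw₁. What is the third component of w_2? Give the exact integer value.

248

w1 = Gv₀ = ((-4)·(-1) + 1·3 + 2·3; 3·(-1) + 3·3 + 2·3; (-2)·(-1) + 7·3 + 5·3) = (13, 12, 38)
w2 = Gw1 = ((-4)·13 + 1·12 + 2·38; 3·13 + 3·12 + 2·38; (-2)·13 + 7·12 + 5·38) = (36, 151, 248)
The requested component of w2 is 248.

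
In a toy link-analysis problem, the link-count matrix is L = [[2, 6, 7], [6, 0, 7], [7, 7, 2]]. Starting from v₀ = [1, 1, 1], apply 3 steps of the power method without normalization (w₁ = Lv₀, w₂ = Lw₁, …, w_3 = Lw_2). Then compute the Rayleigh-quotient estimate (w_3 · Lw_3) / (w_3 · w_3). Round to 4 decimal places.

w1 = Lv₀ = (2·1 + 6·1 + 7·1; 6·1 + 0·1 + 7·1; 7·1 + 7·1 + 2·1) = (15, 13, 16)
w2 = Lw1 = (2·15 + 6·13 + 7·16; 6·15 + 0·13 + 7·16; 7·15 + 7·13 + 2·16) = (220, 202, 228)
w3 = Lw2 = (3248, 2916, 3410)
Lw3 = (47862, 43358, 49968)
w3·Lw3 = 3248·47862 + 2916·43358 + 3410·49968 = 452278584; w3·w3 = 3248·3248 + 2916·2916 + 3410·3410 = 30680660
λ ≈ 452278584/30680660 = 14.7415

λ ≈ 14.7415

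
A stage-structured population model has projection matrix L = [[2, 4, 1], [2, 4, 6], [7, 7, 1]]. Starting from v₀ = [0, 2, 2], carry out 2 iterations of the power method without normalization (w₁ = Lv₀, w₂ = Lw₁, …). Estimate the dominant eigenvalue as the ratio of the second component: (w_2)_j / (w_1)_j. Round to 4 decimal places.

λ ≈ 9.8000

w1 = Lv₀ = (2·0 + 4·2 + 1·2; 2·0 + 4·2 + 6·2; 7·0 + 7·2 + 1·2) = (10, 20, 16)
w2 = Lw1 = (2·10 + 4·20 + 1·16; 2·10 + 4·20 + 6·16; 7·10 + 7·20 + 1·16) = (116, 196, 226)
Ratio at component: 196 / 20 = 9.8000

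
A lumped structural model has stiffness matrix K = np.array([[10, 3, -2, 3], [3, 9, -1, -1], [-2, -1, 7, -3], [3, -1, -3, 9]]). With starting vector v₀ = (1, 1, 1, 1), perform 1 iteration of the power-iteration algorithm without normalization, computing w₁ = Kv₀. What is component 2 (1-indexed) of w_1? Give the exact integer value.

w1 = Kv₀ = (10·1 + 3·1 + (-2)·1 + 3·1; 3·1 + 9·1 + (-1)·1 + (-1)·1; (-2)·1 + (-1)·1 + 7·1 + (-3)·1; 3·1 + (-1)·1 + (-3)·1 + 9·1) = (14, 10, 1, 8)
The requested component of w1 is 10.

10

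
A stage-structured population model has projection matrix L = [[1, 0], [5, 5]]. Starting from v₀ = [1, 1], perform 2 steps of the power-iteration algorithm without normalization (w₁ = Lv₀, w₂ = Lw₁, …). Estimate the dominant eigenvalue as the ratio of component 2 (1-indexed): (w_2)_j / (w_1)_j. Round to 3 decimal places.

w1 = Lv₀ = (1·1 + 0·1; 5·1 + 5·1) = (1, 10)
w2 = Lw1 = (1·1 + 0·10; 5·1 + 5·10) = (1, 55)
Ratio at component: 55 / 10 = 5.500

5.500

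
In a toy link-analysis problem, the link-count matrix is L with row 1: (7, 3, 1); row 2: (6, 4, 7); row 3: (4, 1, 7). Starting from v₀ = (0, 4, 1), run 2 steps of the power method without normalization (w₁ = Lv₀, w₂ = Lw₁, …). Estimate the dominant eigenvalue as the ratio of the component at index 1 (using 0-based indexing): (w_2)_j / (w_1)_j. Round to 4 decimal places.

w1 = Lv₀ = (13, 23, 11)
w2 = Lw1 = (171, 247, 152)
Ratio at component: 247 / 23 = 10.7391

λ ≈ 10.7391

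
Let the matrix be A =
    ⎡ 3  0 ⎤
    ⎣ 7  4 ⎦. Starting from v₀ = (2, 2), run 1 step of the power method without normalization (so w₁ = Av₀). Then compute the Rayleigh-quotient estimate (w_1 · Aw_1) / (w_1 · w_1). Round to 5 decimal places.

w1 = Av₀ = (6, 22)
Aw1 = (18, 130)
w1·Aw1 = 6·18 + 22·130 = 2968; w1·w1 = 6·6 + 22·22 = 520
λ ≈ 2968/520 = 5.70769

λ ≈ 5.70769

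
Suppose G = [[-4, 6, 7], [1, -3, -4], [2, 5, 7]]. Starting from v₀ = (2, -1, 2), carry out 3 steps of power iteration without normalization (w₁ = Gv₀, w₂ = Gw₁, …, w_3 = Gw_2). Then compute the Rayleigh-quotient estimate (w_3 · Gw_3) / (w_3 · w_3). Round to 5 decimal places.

w1 = Gv₀ = ((-4)·2 + 6·(-1) + 7·2; 1·2 + (-3)·(-1) + (-4)·2; 2·2 + 5·(-1) + 7·2) = (0, -3, 13)
w2 = Gw1 = ((-4)·0 + 6·(-3) + 7·13; 1·0 + (-3)·(-3) + (-4)·13; 2·0 + 5·(-3) + 7·13) = (73, -43, 76)
w3 = Gw2 = (-18, -102, 463)
Gw3 = (2701, -1564, 2695)
w3·Gw3 = (-18)·2701 + (-102)·(-1564) + 463·2695 = 1358695; w3·w3 = (-18)·(-18) + (-102)·(-102) + 463·463 = 225097
λ ≈ 1358695/225097 = 6.03604

λ ≈ 6.03604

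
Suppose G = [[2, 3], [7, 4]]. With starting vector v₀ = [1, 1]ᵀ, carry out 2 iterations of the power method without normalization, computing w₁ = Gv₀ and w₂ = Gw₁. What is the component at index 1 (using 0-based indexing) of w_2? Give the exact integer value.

w1 = Gv₀ = (2·1 + 3·1; 7·1 + 4·1) = (5, 11)
w2 = Gw1 = (2·5 + 3·11; 7·5 + 4·11) = (43, 79)
The requested component of w2 is 79.

79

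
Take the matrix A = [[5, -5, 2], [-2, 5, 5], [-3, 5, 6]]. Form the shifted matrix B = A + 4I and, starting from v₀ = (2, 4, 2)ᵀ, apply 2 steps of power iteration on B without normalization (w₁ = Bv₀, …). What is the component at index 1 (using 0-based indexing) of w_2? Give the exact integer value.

544

B = A + 4I has rows (9, -5, 2); (-2, 9, 5); (-3, 5, 10)
w1 = Bv₀ = (9·2 + (-5)·4 + 2·2; (-2)·2 + 9·4 + 5·2; (-3)·2 + 5·4 + 10·2) = (2, 42, 34)
w2 = Bw1 = (9·2 + (-5)·42 + 2·34; (-2)·2 + 9·42 + 5·34; (-3)·2 + 5·42 + 10·34) = (-124, 544, 544)
Requested component of w2: 544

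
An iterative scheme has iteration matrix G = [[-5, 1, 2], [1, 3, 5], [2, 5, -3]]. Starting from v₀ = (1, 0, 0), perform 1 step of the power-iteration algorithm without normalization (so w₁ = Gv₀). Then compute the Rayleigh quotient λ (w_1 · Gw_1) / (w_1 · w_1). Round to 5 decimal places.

-5.46667

w1 = Gv₀ = ((-5)·1 + 1·0 + 2·0; 1·1 + 3·0 + 5·0; 2·1 + 5·0 + (-3)·0) = (-5, 1, 2)
Gw1 = (30, 8, -11)
w1·Gw1 = (-5)·30 + 1·8 + 2·(-11) = -164; w1·w1 = (-5)·(-5) + 1·1 + 2·2 = 30
λ ≈ -164/30 = -5.46667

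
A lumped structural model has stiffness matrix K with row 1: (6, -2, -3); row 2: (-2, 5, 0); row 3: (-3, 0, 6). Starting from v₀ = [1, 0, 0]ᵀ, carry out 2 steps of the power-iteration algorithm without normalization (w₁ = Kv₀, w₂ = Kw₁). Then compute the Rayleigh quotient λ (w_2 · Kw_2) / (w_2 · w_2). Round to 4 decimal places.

λ ≈ 9.4470

w1 = Kv₀ = (6·1 + (-2)·0 + (-3)·0; (-2)·1 + 5·0 + 0·0; (-3)·1 + 0·0 + 6·0) = (6, -2, -3)
w2 = Kw1 = (6·6 + (-2)·(-2) + (-3)·(-3); (-2)·6 + 5·(-2) + 0·(-3); (-3)·6 + 0·(-2) + 6·(-3)) = (49, -22, -36)
Kw2 = (446, -208, -363)
w2·Kw2 = 49·446 + (-22)·(-208) + (-36)·(-363) = 39498; w2·w2 = 49·49 + (-22)·(-22) + (-36)·(-36) = 4181
λ ≈ 39498/4181 = 9.4470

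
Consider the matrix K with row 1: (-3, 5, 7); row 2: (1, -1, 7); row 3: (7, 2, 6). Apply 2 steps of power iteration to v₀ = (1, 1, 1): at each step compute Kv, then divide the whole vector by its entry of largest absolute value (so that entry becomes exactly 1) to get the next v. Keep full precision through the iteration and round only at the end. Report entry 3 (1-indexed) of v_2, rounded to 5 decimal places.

1.00000

Kv0 = (9.000000, 7.000000, 15.000000); divide by 15.000000 → v1 = (0.600000, 0.466667, 1.000000)
Kv1 = (7.533333, 7.133333, 11.133333); divide by 11.133333 → v2 = (0.676647, 0.640719, 1.000000)
Requested entry of v2: 167/167 = 1.00000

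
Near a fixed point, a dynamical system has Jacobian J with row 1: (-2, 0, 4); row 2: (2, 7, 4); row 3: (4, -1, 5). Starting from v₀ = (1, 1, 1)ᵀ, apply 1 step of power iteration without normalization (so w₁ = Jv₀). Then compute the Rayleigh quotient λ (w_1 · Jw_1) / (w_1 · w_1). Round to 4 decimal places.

λ ≈ 8.3840

w1 = Jv₀ = (2, 13, 8)
Jw1 = (28, 127, 35)
w1·Jw1 = 2·28 + 13·127 + 8·35 = 1987; w1·w1 = 2·2 + 13·13 + 8·8 = 237
λ ≈ 1987/237 = 8.3840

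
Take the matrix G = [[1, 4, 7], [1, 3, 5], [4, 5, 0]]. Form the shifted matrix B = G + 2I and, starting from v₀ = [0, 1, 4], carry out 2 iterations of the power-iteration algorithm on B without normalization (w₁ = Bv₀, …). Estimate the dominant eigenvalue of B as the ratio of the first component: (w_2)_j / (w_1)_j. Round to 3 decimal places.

8.969

B = G + 2I has rows (3, 4, 7); (1, 5, 5); (4, 5, 2)
w1 = Bv₀ = (32, 25, 13)
w2 = Bw1 = (287, 222, 279)
Ratio: 287/32 = 8.969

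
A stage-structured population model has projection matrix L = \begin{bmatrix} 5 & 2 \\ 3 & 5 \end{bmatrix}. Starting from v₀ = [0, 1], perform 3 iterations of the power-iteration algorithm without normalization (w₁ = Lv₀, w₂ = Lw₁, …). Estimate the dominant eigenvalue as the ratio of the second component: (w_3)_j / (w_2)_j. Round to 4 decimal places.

w1 = Lv₀ = (2, 5)
w2 = Lw1 = (20, 31)
w3 = Lw2 = (162, 215)
Ratio at component: 215 / 31 = 6.9355

λ ≈ 6.9355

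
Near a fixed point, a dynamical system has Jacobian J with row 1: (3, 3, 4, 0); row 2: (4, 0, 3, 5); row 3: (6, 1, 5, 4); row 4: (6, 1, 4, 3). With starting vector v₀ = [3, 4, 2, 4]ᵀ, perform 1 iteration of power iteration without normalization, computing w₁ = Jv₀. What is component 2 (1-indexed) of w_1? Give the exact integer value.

38

w1 = Jv₀ = (3·3 + 3·4 + 4·2 + 0·4; 4·3 + 0·4 + 3·2 + 5·4; 6·3 + 1·4 + 5·2 + 4·4; 6·3 + 1·4 + 4·2 + 3·4) = (29, 38, 48, 42)
The requested component of w1 is 38.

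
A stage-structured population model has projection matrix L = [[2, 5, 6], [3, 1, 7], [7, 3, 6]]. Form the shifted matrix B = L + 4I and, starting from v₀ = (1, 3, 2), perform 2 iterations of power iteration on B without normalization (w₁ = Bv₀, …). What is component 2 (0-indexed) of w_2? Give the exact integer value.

687

B = L + 4I has rows (6, 5, 6); (3, 5, 7); (7, 3, 10)
w1 = Bv₀ = (33, 32, 36)
w2 = Bw1 = (574, 511, 687)
Requested component of w2: 687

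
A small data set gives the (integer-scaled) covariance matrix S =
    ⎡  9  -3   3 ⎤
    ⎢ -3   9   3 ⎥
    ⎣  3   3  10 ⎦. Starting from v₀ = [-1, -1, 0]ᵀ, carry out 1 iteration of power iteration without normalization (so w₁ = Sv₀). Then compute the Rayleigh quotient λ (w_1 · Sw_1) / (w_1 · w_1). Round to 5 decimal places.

11.33333

w1 = Sv₀ = (9·(-1) + (-3)·(-1) + 3·0; (-3)·(-1) + 9·(-1) + 3·0; 3·(-1) + 3·(-1) + 10·0) = (-6, -6, -6)
Sw1 = (-54, -54, -96)
w1·Sw1 = (-6)·(-54) + (-6)·(-54) + (-6)·(-96) = 1224; w1·w1 = (-6)·(-6) + (-6)·(-6) + (-6)·(-6) = 108
λ ≈ 1224/108 = 11.33333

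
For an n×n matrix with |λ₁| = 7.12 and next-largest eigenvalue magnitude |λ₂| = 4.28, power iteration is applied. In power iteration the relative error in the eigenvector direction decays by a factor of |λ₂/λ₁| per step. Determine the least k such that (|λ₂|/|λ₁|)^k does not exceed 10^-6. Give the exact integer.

28

|λ₂/λ₁| = 4.28/7.12 = 0.60112
Need k ≥ ln(10^-6) / ln(0.60112) = -13.8155 / -0.5090 ≈ 27.145
Smallest integer k satisfying the bound: 28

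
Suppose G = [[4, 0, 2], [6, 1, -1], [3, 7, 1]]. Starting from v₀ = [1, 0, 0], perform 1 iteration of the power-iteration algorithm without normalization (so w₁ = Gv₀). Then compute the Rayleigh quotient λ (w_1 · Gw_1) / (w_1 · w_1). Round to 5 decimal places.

λ ≈ 6.90164

w1 = Gv₀ = (4·1 + 0·0 + 2·0; 6·1 + 1·0 + (-1)·0; 3·1 + 7·0 + 1·0) = (4, 6, 3)
Gw1 = (22, 27, 57)
w1·Gw1 = 4·22 + 6·27 + 3·57 = 421; w1·w1 = 4·4 + 6·6 + 3·3 = 61
λ ≈ 421/61 = 6.90164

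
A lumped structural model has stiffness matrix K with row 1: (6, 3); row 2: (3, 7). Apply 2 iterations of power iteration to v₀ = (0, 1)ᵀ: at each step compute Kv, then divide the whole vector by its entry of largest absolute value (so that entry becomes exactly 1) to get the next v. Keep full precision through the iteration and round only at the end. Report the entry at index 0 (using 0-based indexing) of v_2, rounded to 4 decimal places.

0.6724

Kv0 = (3.00000, 7.00000); divide by 7.00000 → v1 = (0.42857, 1.00000)
Kv1 = (5.57143, 8.28571); divide by 8.28571 → v2 = (0.67241, 1.00000)
Requested entry of v2: 39/58 = 0.6724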